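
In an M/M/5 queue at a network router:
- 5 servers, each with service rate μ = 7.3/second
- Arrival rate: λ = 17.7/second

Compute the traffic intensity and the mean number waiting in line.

Traffic intensity: ρ = λ/(cμ) = 17.7/(5×7.3) = 0.4849
Since ρ = 0.4849 < 1, system is stable.
Offered load a = λ/μ = cρ = 17.7/7.3 = 2.4247
P₀ = [ Σₙ₌₀^4 aⁿ/n! + a^5/(5!(1-ρ)) ]⁻¹
Σ = a^0/0! + a^1/1! + a^2/2! + a^3/3! + a^4/4! = 1.0000 + 2.4247 + 2.9395 + 2.3757 + 1.4401 = 10.1800
a^5/(5!(1-ρ)) = 83.8015/(120 × 0.51507) = 1.3558
P₀ = 1/(10.1800 + 1.3558) = 0.08669
Lq = P₀·a^5·ρ / (5!(1-ρ)²) = 0.08669 × 83.8015 × 0.4849 / (120 × 0.2653) = 0.1107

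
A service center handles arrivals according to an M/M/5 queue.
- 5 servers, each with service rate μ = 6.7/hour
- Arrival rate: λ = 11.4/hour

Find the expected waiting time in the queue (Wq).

Traffic intensity: ρ = λ/(cμ) = 11.4/(5×6.7) = 0.3403
Since ρ = 0.3403 < 1, system is stable.
Offered load a = λ/μ = cρ = 11.4/6.7 = 1.7015
P₀ = [ Σₙ₌₀^4 aⁿ/n! + a^5/(5!(1-ρ)) ]⁻¹
Σ = a^0/0! + a^1/1! + a^2/2! + a^3/3! + a^4/4! = 1.00000 + 1.70149 + 1.44754 + 0.820992 + 0.349228 = 5.3193
a^5/(5!(1-ρ)) = 14.2610/(120 × 0.6597) = 0.1801
P₀ = 1/(5.3193 + 0.1801) = 0.1818
Lq = P₀·a^5·ρ / (5!(1-ρ)²) = 0.18184 × 14.2610 × 0.34030 / (120 × 0.43521) = 0.01690
Wq = Lq/λ = 0.01690/11.4 = 0.001482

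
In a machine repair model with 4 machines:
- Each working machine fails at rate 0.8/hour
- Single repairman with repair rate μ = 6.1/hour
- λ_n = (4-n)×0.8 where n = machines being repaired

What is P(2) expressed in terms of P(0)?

P(2)/P(0) = ∏_{i=0}^{2-1} λ_i/μ_{i+1}
= (4-0)×0.8/6.1 × (4-1)×0.8/6.1
= 0.2064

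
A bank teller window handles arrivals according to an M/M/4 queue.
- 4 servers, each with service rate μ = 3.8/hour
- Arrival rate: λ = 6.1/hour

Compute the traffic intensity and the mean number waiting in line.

Traffic intensity: ρ = λ/(cμ) = 6.1/(4×3.8) = 0.4013
Since ρ = 0.4013 < 1, system is stable.
Offered load a = λ/μ = cρ = 6.1/3.8 = 1.6053
P₀ = [ Σₙ₌₀^3 aⁿ/n! + a^4/(4!(1-ρ)) ]⁻¹
Σ = a^0/0! + a^1/1! + a^2/2! + a^3/3! = 1.0000 + 1.6053 + 1.2884 + 0.6894 = 4.5831
a^4/(4!(1-ρ)) = 6.6403/(24 × 0.5987) = 0.4621
P₀ = 1/(4.5831 + 0.4621) = 0.1982
Lq = P₀·a^4·ρ / (4!(1-ρ)²) = 0.1982 × 6.6403 × 0.4013 / (24 × 0.3584) = 0.06140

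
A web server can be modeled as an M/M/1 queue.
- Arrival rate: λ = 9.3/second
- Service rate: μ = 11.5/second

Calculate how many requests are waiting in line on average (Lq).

ρ = λ/μ = 9.3/11.5 = 0.8087
For M/M/1: Lq = λ²/(μ(μ-λ))
Lq = 86.49/(11.5 × 2.20)
Lq = 3.4186 requests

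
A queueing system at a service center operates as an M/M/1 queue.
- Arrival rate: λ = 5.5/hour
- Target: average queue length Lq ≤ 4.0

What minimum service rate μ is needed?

For M/M/1: Lq = λ²/(μ(μ-λ))
Need Lq ≤ 4.0, i.e. μ(μ-λ) ≥ λ²/4.0
μ² - 5.5μ - 30.25/4.0 ≥ 0  →  μ² - 5.5μ - 7.5625 ≥ 0
Quadratic formula (positive root): μ = [λ + √(λ² + 4×7.5625)]/2
Discriminant: 30.25 + 4×7.5625 = 60.5000, √60.5000 = 7.7782
μ ≥ (5.5 + 7.7782)/2 = 6.6391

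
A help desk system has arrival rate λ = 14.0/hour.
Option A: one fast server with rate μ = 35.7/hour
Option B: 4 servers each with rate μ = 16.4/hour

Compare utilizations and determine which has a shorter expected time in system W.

Option A: single server μ = 35.7 (M/M/1)
  ρ_A = 14.0/35.7 = 0.3922
  W_A = 1/(μ-λ) = 1/(35.7-14.0) = 1/21.70 = 0.04608

Option B: 4 servers μ = 16.4 (M/M/4)
  ρ_B = λ/(cμ) = 14.0/(4×16.4) = 0.2134
  Offered load a = λ/μ = cρ = 14.0/16.4 = 0.8537
  P₀ = [ Σₙ₌₀^3 aⁿ/n! + a^4/(4!(1-ρ)) ]⁻¹
  Σ = a^0/0! + a^1/1! + a^2/2! + a^3/3! = 1.0000 + 0.85366 + 0.36437 + 0.10368 = 2.3217
  a^4/(4!(1-ρ)) = 0.5311/(24 × 0.7866) = 0.02813
  P₀ = 1/(2.3217 + 0.02813) = 0.4256
  Lq = P₀·a^4·ρ / (4!(1-ρ)²) = 0.4256 × 0.5311 × 0.2134 / (24 × 0.6187) = 0.003248
  Wq_B = Lq/λ = 0.003248/14.0 = 0.0002320
  W_B = Wq_B + 1/μ = 0.0002320 + 0.06098 = 0.06121

Since W_A = 0.04608 < W_B = 0.06121, Option A (single fast server) has the shorter time in system.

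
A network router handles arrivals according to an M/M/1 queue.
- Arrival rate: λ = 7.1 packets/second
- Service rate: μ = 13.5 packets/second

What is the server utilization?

Server utilization: ρ = λ/μ
ρ = 7.1/13.5 = 0.5259
The server is busy 52.59% of the time.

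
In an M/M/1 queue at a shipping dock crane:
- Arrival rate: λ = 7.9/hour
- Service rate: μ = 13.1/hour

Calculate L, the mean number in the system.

ρ = λ/μ = 7.9/13.1 = 0.6031
For M/M/1: L = λ/(μ-λ)
L = 7.9/(13.1-7.9) = 7.9/5.20
L = 1.5192 containers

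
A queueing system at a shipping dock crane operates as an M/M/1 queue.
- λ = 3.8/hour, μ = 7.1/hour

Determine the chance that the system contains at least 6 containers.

ρ = λ/μ = 3.8/7.1 = 0.5352
P(N ≥ n) = ρⁿ
P(N ≥ 6) = 0.5352^6
P(N ≥ 6) = 0.02350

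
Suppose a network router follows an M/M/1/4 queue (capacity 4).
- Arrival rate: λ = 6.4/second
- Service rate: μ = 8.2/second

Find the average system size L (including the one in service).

ρ = λ/μ = 6.4/8.2 = 0.7805
P₀ = (1-ρ)/(1-ρ^(K+1)) = (1-0.7805)/(1-0.7805^5) = 0.2195/0.7104 = 0.3090
P_K = P₀×ρ^K = 0.3090 × 0.7805^4 = 0.3090 × 0.3711 = 0.1147
L = ρ[1 - (K+1)ρ^K + Kρ^(K+1)] / [(1-ρ)(1-ρ^(K+1))]
L = 0.7805 × (1 - 5×0.371101 + 4×0.289644) / ((1 - 0.7805) × (1 - 0.289644)) = 1.5171 packets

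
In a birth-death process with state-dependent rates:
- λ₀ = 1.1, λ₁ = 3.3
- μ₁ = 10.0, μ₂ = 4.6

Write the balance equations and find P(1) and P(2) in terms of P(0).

Balance equations:
State 0: λ₀P₀ = μ₁P₁ → P₁ = (λ₀/μ₁)P₀ = (1.1/10.0)P₀ = 0.1100P₀
State 1: P₂ = (λ₀λ₁)/(μ₁μ₂)P₀ = (1.1×3.3)/(10.0×4.6)P₀ = 0.07891P₀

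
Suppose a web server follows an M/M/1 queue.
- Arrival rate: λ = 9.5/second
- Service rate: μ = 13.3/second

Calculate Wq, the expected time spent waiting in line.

First, compute utilization: ρ = λ/μ = 9.5/13.3 = 0.7143
For M/M/1: Wq = λ/(μ(μ-λ))
Wq = 9.5/(13.3 × (13.3-9.5))
Wq = 9.5/(13.3 × 3.80)
Wq = 0.1880 seconds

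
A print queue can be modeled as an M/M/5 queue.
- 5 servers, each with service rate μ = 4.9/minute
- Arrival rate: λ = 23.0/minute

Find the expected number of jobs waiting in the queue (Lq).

Traffic intensity: ρ = λ/(cμ) = 23.0/(5×4.9) = 0.9388
Since ρ = 0.9388 < 1, system is stable.
Offered load a = λ/μ = cρ = 23.0/4.9 = 4.6939
P₀ = [ Σₙ₌₀^4 aⁿ/n! + a^5/(5!(1-ρ)) ]⁻¹
Σ = a^0/0! + a^1/1! + a^2/2! + a^3/3! + a^4/4! = 1.0000 + 4.6939 + 11.0162 + 17.2363 + 20.2263 = 54.1727
a^5/(5!(1-ρ)) = 2278.5511/(120 × 0.0612245) = 310.1361
P₀ = 1/(54.1727 + 310.1361) = 0.002745
Lq = P₀·a^5·ρ / (5!(1-ρ)²) = 0.0027449 × 2278.5511 × 0.93878 / (120 × 0.0037484) = 13.0533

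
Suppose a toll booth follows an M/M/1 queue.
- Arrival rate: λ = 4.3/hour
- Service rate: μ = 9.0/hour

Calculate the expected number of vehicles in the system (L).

ρ = λ/μ = 4.3/9.0 = 0.4778
For M/M/1: L = λ/(μ-λ)
L = 4.3/(9.0-4.3) = 4.3/4.70
L = 0.9149 vehicles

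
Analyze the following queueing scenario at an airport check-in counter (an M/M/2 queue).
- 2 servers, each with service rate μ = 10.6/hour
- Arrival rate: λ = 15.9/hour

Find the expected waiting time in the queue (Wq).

Traffic intensity: ρ = λ/(cμ) = 15.9/(2×10.6) = 0.7500
Since ρ = 0.7500 < 1, system is stable.
Offered load a = λ/μ = cρ = 15.9/10.6 = 1.5000
P₀ = [ Σₙ₌₀^1 aⁿ/n! + a^2/(2!(1-ρ)) ]⁻¹
Σ = a^0/0! + a^1/1! = 1.0000 + 1.5000 = 2.5000
a^2/(2!(1-ρ)) = 2.2500/(2 × 0.2500) = 4.5000
P₀ = 1/(2.5000 + 4.5000) = 0.1429
Lq = P₀·a^2·ρ / (2!(1-ρ)²) = 0.14286 × 2.2500 × 0.75000 / (2 × 0.062500) = 1.9286
Wq = Lq/λ = 1.9286/15.9 = 0.1213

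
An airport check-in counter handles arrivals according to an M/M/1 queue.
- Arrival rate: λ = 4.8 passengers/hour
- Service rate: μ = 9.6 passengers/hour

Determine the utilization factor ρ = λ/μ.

Server utilization: ρ = λ/μ
ρ = 4.8/9.6 = 0.5000
The server is busy 50.00% of the time.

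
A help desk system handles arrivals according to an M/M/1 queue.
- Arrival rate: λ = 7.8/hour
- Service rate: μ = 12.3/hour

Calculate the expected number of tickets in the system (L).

ρ = λ/μ = 7.8/12.3 = 0.6341
For M/M/1: L = λ/(μ-λ)
L = 7.8/(12.3-7.8) = 7.8/4.50
L = 1.7333 tickets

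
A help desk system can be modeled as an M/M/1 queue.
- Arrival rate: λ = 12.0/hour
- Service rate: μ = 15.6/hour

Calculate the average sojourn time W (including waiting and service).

First, compute utilization: ρ = λ/μ = 12.0/15.6 = 0.7692
For M/M/1: W = 1/(μ-λ)
W = 1/(15.6-12.0) = 1/3.60
W = 0.2778 hours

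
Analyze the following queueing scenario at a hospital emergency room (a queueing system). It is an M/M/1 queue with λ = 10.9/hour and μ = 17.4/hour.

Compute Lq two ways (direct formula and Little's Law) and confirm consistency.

Method 1 (direct): Lq = λ²/(μ(μ-λ)) = 118.81/(17.4 × 6.50) = 1.0505

Method 2 (Little's Law):
W = 1/(μ-λ) = 1/6.50 = 0.153846
Wq = W - 1/μ = 0.153846 - 0.0574713 = 0.096375
Lq = λWq = 10.9 × 0.096375 = 1.0505 ✔ (matches Method 1)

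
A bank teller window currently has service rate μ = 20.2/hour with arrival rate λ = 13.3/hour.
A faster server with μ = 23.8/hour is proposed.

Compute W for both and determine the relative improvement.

System 1: ρ₁ = 13.3/20.2 = 0.6584, W₁ = 1/(20.2-13.3) = 0.14493
System 2: ρ₂ = 13.3/23.8 = 0.5588, W₂ = 1/(23.8-13.3) = 0.095238
Improvement: (W₁-W₂)/W₁ = (0.14493-0.095238)/0.14493 = 34.29%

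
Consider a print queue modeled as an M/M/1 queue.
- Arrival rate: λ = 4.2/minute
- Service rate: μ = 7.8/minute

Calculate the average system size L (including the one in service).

ρ = λ/μ = 4.2/7.8 = 0.5385
For M/M/1: L = λ/(μ-λ)
L = 4.2/(7.8-4.2) = 4.2/3.60
L = 1.1667 jobs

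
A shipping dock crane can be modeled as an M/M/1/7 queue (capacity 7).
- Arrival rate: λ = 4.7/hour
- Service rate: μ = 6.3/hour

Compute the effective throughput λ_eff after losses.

ρ = λ/μ = 4.7/6.3 = 0.74603
P₀ = (1-ρ)/(1-ρ^(K+1)) = (1-0.74603)/(1-0.74603^8) = 0.25397/0.90405 = 0.2809
P_K = P₀×ρ^K = 0.28093 × 0.74603^7 = 0.28093 × 0.12862 = 0.03613
λ_eff = λ(1-P_K) = 4.7 × (1 - 0.03613) = 4.7 × 0.96387 = 4.5302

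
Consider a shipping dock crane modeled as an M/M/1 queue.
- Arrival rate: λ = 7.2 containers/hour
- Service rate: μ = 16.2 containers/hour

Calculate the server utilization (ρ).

Server utilization: ρ = λ/μ
ρ = 7.2/16.2 = 0.4444
The server is busy 44.44% of the time.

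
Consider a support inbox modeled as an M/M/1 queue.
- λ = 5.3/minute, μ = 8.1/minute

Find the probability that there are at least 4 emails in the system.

ρ = λ/μ = 5.3/8.1 = 0.6543
P(N ≥ n) = ρⁿ
P(N ≥ 4) = 0.6543^4
P(N ≥ 4) = 0.1833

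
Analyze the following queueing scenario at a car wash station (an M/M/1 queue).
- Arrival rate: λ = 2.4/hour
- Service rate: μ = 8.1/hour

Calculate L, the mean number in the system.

ρ = λ/μ = 2.4/8.1 = 0.2963
For M/M/1: L = λ/(μ-λ)
L = 2.4/(8.1-2.4) = 2.4/5.70
L = 0.4211 cars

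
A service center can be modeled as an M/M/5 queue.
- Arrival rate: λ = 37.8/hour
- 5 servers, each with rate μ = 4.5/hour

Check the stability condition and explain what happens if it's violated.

Stability requires ρ = λ/(cμ) < 1
ρ = 37.8/(5 × 4.5) = 37.8/22.50 = 1.6800
Since 1.6800 ≥ 1, the system is UNSTABLE.
Need c > λ/μ = 37.8/4.5 = 8.40.
Minimum servers needed: c = 9.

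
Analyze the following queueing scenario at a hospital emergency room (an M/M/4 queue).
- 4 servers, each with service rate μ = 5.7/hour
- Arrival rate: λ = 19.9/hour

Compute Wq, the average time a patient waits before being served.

Traffic intensity: ρ = λ/(cμ) = 19.9/(4×5.7) = 0.8728
Since ρ = 0.8728 < 1, system is stable.
Offered load a = λ/μ = cρ = 19.9/5.7 = 3.4912
P₀ = [ Σₙ₌₀^3 aⁿ/n! + a^4/(4!(1-ρ)) ]⁻¹
Σ = a^0/0! + a^1/1! + a^2/2! + a^3/3! = 1.00000 + 3.49123 + 6.09434 + 7.09224 = 17.6778
a^4/(4!(1-ρ)) = 148.5638/(24 × 0.127193) = 48.6674
P₀ = 1/(17.6778 + 48.6674) = 0.01507
Lq = P₀·a^4·ρ / (4!(1-ρ)²) = 0.0150727 × 148.5638 × 0.872807 / (24 × 0.0161781) = 5.0337
Wq = Lq/λ = 5.0337/19.9 = 0.2529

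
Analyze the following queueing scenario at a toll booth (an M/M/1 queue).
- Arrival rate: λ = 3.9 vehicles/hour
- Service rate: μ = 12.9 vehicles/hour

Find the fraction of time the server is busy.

Server utilization: ρ = λ/μ
ρ = 3.9/12.9 = 0.3023
The server is busy 30.23% of the time.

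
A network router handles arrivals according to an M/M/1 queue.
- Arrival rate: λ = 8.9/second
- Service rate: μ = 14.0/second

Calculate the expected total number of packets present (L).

ρ = λ/μ = 8.9/14.0 = 0.6357
For M/M/1: L = λ/(μ-λ)
L = 8.9/(14.0-8.9) = 8.9/5.10
L = 1.7451 packets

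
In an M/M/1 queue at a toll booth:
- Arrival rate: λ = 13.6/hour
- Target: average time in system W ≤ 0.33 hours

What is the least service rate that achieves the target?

For M/M/1: W = 1/(μ-λ)
Need W ≤ 0.33, so 1/(μ-λ) ≤ 0.33
μ - λ ≥ 1/0.33 = 3.0303
μ ≥ 13.6 + 3.0303 = 16.6303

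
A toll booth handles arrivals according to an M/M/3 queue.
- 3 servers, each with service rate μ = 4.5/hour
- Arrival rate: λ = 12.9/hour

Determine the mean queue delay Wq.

Traffic intensity: ρ = λ/(cμ) = 12.9/(3×4.5) = 0.9556
Since ρ = 0.9556 < 1, system is stable.
Offered load a = λ/μ = cρ = 12.9/4.5 = 2.8667
P₀ = [ Σₙ₌₀^2 aⁿ/n! + a^3/(3!(1-ρ)) ]⁻¹
Σ = a^0/0! + a^1/1! + a^2/2! = 1.0000 + 2.8667 + 4.1089 = 7.9756
a^3/(3!(1-ρ)) = 23.5576/(6 × 0.0444444) = 88.3411
P₀ = 1/(7.9756 + 88.3411) = 0.01038
Lq = P₀·a^3·ρ / (3!(1-ρ)²) = 0.01038242 × 23.55763 × 0.9555556 / (6 × 0.001975309) = 19.7197
Wq = Lq/λ = 19.7197/12.9 = 1.5287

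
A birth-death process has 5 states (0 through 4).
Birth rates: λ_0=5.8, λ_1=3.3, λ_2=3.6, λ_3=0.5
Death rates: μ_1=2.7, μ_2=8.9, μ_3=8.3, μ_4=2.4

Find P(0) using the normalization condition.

Ratios P(n)/P(0) = (λ₀···λₙ₋₁)/(μ₁···μₙ):
P(1)/P(0) = (5.8)/(2.7) = 2.1481
P(2)/P(0) = (5.8×3.3)/(2.7×8.9) = 0.7965
P(3)/P(0) = (5.8×3.3×3.6)/(2.7×8.9×8.3) = 0.3455
P(4)/P(0) = (5.8×3.3×3.6×0.5)/(2.7×8.9×8.3×2.4) = 0.07197

Normalization: ∑ P(n) = 1
P(0) × (1.0000 + 2.1481 + 0.7965 + 0.3455 + 0.07197) = 1
P(0) × 4.3621 = 1
P(0) = 1/4.3621 = 0.2292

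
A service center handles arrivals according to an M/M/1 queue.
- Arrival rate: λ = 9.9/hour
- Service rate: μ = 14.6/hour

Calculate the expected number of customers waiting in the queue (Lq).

ρ = λ/μ = 9.9/14.6 = 0.6781
For M/M/1: Lq = λ²/(μ(μ-λ))
Lq = 98.01/(14.6 × 4.70)
Lq = 1.4283 customers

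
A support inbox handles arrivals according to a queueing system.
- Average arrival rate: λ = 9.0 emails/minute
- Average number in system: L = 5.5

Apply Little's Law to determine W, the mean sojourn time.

Little's Law: L = λW, so W = L/λ
W = 5.5/9.0 = 0.6111 minutes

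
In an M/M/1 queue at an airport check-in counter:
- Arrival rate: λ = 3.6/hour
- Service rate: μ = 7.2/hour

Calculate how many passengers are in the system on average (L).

ρ = λ/μ = 3.6/7.2 = 0.5000
For M/M/1: L = λ/(μ-λ)
L = 3.6/(7.2-3.6) = 3.6/3.60
L = 1.0000 passengers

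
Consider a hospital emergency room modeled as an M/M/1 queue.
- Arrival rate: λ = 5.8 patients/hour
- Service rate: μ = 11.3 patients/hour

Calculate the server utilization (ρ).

Server utilization: ρ = λ/μ
ρ = 5.8/11.3 = 0.5133
The server is busy 51.33% of the time.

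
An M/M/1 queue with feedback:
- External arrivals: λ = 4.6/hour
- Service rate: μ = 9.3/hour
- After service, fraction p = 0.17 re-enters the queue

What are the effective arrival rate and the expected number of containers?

Effective arrival rate: λ_eff = λ/(1-p) = 4.6/(1-0.17) = 4.6/0.83 = 5.54217
ρ = λ_eff/μ = 5.54217/9.3 = 0.59593
L = ρ/(1-ρ) = 0.59593/(1-0.59593) = 1.4748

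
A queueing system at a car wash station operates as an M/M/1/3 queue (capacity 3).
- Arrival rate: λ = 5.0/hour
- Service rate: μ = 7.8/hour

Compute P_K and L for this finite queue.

ρ = λ/μ = 5.0/7.8 = 0.6410
P₀ = (1-ρ)/(1-ρ^(K+1)) = (1-0.6410)/(1-0.6410^4) = 0.3590/0.8312 = 0.4319
P_K = P₀×ρ^K = 0.4319 × 0.6410^3 = 0.4319 × 0.2634 = 0.1138
Blocking probability P_3 = 0.1138 (11.38%)
L = ρ[1 - (K+1)ρ^K + Kρ^(K+1)] / [(1-ρ)(1-ρ^(K+1))]
L = 0.6410 × (1 - 4×0.26337 + 3×0.16882) / ((1 - 0.6410) × (1 - 0.16882)) = 0.9731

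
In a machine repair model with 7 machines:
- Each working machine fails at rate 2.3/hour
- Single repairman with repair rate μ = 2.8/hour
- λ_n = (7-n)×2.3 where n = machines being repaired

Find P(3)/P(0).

P(3)/P(0) = ∏_{i=0}^{3-1} λ_i/μ_{i+1}
= (7-0)×2.3/2.8 × (7-1)×2.3/2.8 × (7-2)×2.3/2.8
= 116.3935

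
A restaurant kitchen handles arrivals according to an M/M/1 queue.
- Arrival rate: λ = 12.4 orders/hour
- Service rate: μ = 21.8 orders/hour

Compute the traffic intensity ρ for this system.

Server utilization: ρ = λ/μ
ρ = 12.4/21.8 = 0.5688
The server is busy 56.88% of the time.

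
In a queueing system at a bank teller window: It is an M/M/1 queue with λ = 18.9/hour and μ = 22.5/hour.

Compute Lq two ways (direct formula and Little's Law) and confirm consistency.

Method 1 (direct): Lq = λ²/(μ(μ-λ)) = 357.21/(22.5 × 3.60) = 4.4100

Method 2 (Little's Law):
W = 1/(μ-λ) = 1/3.60 = 0.2777778
Wq = W - 1/μ = 0.2777778 - 0.04444444 = 0.233333
Lq = λWq = 18.9 × 0.233333 = 4.4100 ✔ (matches Method 1)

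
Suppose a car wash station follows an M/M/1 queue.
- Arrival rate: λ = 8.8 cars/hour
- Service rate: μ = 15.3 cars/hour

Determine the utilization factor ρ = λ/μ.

Server utilization: ρ = λ/μ
ρ = 8.8/15.3 = 0.5752
The server is busy 57.52% of the time.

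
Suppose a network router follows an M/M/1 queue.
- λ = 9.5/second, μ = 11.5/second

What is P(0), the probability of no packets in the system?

ρ = λ/μ = 9.5/11.5 = 0.8261
P(0) = 1 - ρ = 1 - 0.8261 = 0.1739
The server is idle 17.39% of the time.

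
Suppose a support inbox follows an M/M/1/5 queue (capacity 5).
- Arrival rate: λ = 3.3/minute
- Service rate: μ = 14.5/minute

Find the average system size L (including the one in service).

ρ = λ/μ = 3.3/14.5 = 0.22759
P₀ = (1-ρ)/(1-ρ^(K+1)) = (1-0.22759)/(1-0.22759^6) = 0.7724/0.9999 = 0.7725
P_K = P₀×ρ^K = 0.7725 × 0.22759^5 = 0.7725 × 0.0006106 = 0.0004717
L = ρ[1 - (K+1)ρ^K + Kρ^(K+1)] / [(1-ρ)(1-ρ^(K+1))]
L = 0.22759 × (1 - 6×0.0006106 + 5×0.0001390) / ((1 - 0.22759) × (1 - 0.0001390)) = 0.2938 emails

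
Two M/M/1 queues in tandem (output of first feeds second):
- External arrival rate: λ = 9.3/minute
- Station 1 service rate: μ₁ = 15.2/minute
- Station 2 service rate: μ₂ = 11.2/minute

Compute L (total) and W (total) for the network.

By Jackson's theorem, each station behaves as independent M/M/1.
Station 1: ρ₁ = 9.3/15.2 = 0.6118, L₁ = ρ₁/(1-ρ₁) = λ/(μ₁-λ) = 9.3/5.90 = 1.5763
Station 2: ρ₂ = 9.3/11.2 = 0.8304, L₂ = ρ₂/(1-ρ₂) = λ/(μ₂-λ) = 9.3/1.90 = 4.8947
Total: L = L₁ + L₂ = 1.5763 + 4.8947 = 6.4710
W = L/λ = 6.4710/9.3 = 0.6958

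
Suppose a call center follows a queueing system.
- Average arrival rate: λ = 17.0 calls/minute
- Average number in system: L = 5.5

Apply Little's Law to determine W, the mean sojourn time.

Little's Law: L = λW, so W = L/λ
W = 5.5/17.0 = 0.3235 minutes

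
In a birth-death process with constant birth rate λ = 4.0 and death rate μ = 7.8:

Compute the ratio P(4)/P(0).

For constant rates: P(n)/P(0) = (λ/μ)^n
P(4)/P(0) = (4.0/7.8)^4 = 0.51282^4 = 0.06916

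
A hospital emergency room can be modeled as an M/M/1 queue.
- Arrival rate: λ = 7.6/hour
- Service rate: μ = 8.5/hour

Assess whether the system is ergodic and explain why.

Stability requires ρ = λ/(cμ) < 1
ρ = 7.6/(1 × 8.5) = 7.6/8.50 = 0.8941
Since 0.8941 < 1, the system is STABLE.
The server is busy 89.41% of the time.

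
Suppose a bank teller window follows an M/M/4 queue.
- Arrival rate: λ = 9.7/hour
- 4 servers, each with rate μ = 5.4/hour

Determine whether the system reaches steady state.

Stability requires ρ = λ/(cμ) < 1
ρ = 9.7/(4 × 5.4) = 9.7/21.60 = 0.4491
Since 0.4491 < 1, the system is STABLE.
The servers are busy 44.91% of the time.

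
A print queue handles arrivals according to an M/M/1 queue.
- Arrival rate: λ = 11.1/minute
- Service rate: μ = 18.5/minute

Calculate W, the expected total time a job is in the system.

First, compute utilization: ρ = λ/μ = 11.1/18.5 = 0.6000
For M/M/1: W = 1/(μ-λ)
W = 1/(18.5-11.1) = 1/7.40
W = 0.1351 minutes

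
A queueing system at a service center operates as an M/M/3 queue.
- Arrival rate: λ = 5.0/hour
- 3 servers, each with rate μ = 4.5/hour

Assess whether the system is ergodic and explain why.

Stability requires ρ = λ/(cμ) < 1
ρ = 5.0/(3 × 4.5) = 5.0/13.50 = 0.3704
Since 0.3704 < 1, the system is STABLE.
The servers are busy 37.04% of the time.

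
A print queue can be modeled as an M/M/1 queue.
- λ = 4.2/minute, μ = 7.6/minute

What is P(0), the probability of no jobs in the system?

ρ = λ/μ = 4.2/7.6 = 0.5526
P(0) = 1 - ρ = 1 - 0.5526 = 0.4474
The server is idle 44.74% of the time.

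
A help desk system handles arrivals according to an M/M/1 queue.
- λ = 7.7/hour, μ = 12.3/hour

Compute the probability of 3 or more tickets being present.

ρ = λ/μ = 7.7/12.3 = 0.6260
P(N ≥ n) = ρⁿ
P(N ≥ 3) = 0.6260^3
P(N ≥ 3) = 0.2453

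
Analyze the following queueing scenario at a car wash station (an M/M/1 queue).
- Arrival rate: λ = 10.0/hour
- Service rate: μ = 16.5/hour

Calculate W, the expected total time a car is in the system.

First, compute utilization: ρ = λ/μ = 10.0/16.5 = 0.6061
For M/M/1: W = 1/(μ-λ)
W = 1/(16.5-10.0) = 1/6.50
W = 0.1538 hours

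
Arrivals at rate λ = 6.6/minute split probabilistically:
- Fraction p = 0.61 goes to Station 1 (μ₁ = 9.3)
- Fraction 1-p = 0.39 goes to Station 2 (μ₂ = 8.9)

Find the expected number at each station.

Effective rates: λ₁ = 6.6×0.61 = 4.026, λ₂ = 6.6×0.39 = 2.574
Station 1: ρ₁ = 4.026/9.3 = 0.4329, L₁ = ρ₁/(1-ρ₁) = 0.4329/(1-0.4329) = 0.7634
Station 2: ρ₂ = 2.574/8.9 = 0.2892, L₂ = ρ₂/(1-ρ₂) = 0.2892/(1-0.2892) = 0.4069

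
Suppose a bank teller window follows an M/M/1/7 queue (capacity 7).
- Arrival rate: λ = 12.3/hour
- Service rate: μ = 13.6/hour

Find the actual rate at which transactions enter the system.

ρ = λ/μ = 12.3/13.6 = 0.90441
P₀ = (1-ρ)/(1-ρ^(K+1)) = (1-0.90441)/(1-0.90441^8) = 0.095590/0.55237 = 0.1731
P_K = P₀×ρ^K = 0.173055 × 0.90441^7 = 0.173055 × 0.494946 = 0.08565
λ_eff = λ(1-P_K) = 12.3 × (1 - 0.08565) = 12.3 × 0.91435 = 11.2465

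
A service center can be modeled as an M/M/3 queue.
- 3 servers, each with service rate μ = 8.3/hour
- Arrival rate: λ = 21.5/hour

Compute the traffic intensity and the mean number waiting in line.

Traffic intensity: ρ = λ/(cμ) = 21.5/(3×8.3) = 0.8635
Since ρ = 0.8635 < 1, system is stable.
Offered load a = λ/μ = cρ = 21.5/8.3 = 2.5904
P₀ = [ Σₙ₌₀^2 aⁿ/n! + a^3/(3!(1-ρ)) ]⁻¹
Σ = a^0/0! + a^1/1! + a^2/2! = 1.00000 + 2.59036 + 3.35499 = 6.9453
a^3/(3!(1-ρ)) = 17.3813/(6 × 0.136546) = 21.2154
P₀ = 1/(6.9453 + 21.2154) = 0.03551
Lq = P₀·a^3·ρ / (3!(1-ρ)²) = 0.0355105 × 17.3813 × 0.863454 / (6 × 0.0186449) = 4.7639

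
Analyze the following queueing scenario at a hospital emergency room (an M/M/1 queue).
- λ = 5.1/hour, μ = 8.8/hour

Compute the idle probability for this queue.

ρ = λ/μ = 5.1/8.8 = 0.5795
P(0) = 1 - ρ = 1 - 0.5795 = 0.4205
The server is idle 42.05% of the time.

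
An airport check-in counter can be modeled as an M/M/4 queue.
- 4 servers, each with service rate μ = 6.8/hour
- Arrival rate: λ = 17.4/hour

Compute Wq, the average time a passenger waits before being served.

Traffic intensity: ρ = λ/(cμ) = 17.4/(4×6.8) = 0.6397
Since ρ = 0.6397 < 1, system is stable.
Offered load a = λ/μ = cρ = 17.4/6.8 = 2.5588
P₀ = [ Σₙ₌₀^3 aⁿ/n! + a^4/(4!(1-ρ)) ]⁻¹
Σ = a^0/0! + a^1/1! + a^2/2! + a^3/3! = 1.00000 + 2.55882 + 3.27379 + 2.79235 = 9.6250
a^4/(4!(1-ρ)) = 42.8708/(24 × 0.3603) = 4.9578
P₀ = 1/(9.6250 + 4.9578) = 0.06857
Lq = P₀·a^4·ρ / (4!(1-ρ)²) = 0.068574 × 42.8708 × 0.63971 / (24 × 0.12981) = 0.6036
Wq = Lq/λ = 0.6036/17.4 = 0.03469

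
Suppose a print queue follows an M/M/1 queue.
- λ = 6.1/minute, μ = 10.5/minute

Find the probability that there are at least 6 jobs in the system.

ρ = λ/μ = 6.1/10.5 = 0.580952
P(N ≥ n) = ρⁿ
P(N ≥ 6) = 0.580952^6
P(N ≥ 6) = 0.03845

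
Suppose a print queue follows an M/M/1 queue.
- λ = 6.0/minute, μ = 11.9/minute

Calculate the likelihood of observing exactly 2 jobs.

ρ = λ/μ = 6.0/11.9 = 0.5042
P(n) = (1-ρ)ρⁿ
P(2) = (1-0.5042) × 0.5042^2
P(2) = 0.4958 × 0.2542
P(2) = 0.1260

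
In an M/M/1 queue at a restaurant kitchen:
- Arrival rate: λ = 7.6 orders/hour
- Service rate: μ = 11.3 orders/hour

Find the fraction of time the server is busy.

Server utilization: ρ = λ/μ
ρ = 7.6/11.3 = 0.6726
The server is busy 67.26% of the time.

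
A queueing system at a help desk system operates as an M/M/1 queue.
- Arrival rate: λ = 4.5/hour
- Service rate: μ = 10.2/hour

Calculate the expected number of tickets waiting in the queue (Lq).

ρ = λ/μ = 4.5/10.2 = 0.4412
For M/M/1: Lq = λ²/(μ(μ-λ))
Lq = 20.25/(10.2 × 5.70)
Lq = 0.3483 tickets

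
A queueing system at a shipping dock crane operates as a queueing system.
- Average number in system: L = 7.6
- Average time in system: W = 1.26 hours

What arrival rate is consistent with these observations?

Little's Law: L = λW, so λ = L/W
λ = 7.6/1.26 = 6.0317 containers/hour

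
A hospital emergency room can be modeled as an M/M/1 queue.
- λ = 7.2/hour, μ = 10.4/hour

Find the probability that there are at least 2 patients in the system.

ρ = λ/μ = 7.2/10.4 = 0.6923
P(N ≥ n) = ρⁿ
P(N ≥ 2) = 0.6923^2
P(N ≥ 2) = 0.4793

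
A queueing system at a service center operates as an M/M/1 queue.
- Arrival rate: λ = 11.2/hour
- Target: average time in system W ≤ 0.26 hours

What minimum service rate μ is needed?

For M/M/1: W = 1/(μ-λ)
Need W ≤ 0.26, so 1/(μ-λ) ≤ 0.26
μ - λ ≥ 1/0.26 = 3.8462
μ ≥ 11.2 + 3.8462 = 15.0462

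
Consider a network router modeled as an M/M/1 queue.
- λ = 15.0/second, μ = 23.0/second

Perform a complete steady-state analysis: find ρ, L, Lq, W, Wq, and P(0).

Step 1: ρ = λ/μ = 15.0/23.0 = 0.6522
Step 2: L = λ/(μ-λ) = 15.0/8.00 = 1.8750
Step 3: Lq = λ²/(μ(μ-λ)) = 225.00/(23.0×8.00) = 1.2228
Step 4: W = 1/(μ-λ) = 1/8.00 = 0.1250
Step 5: Wq = λ/(μ(μ-λ)) = 15.0/(23.0×8.00) = 0.08152
Step 6: P(0) = 1-ρ = 0.3478
Verify: L = λW = 15.0×0.1250 = 1.8750 ✔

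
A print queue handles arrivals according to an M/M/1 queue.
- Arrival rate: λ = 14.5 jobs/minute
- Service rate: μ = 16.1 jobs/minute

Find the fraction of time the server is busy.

Server utilization: ρ = λ/μ
ρ = 14.5/16.1 = 0.9006
The server is busy 90.06% of the time.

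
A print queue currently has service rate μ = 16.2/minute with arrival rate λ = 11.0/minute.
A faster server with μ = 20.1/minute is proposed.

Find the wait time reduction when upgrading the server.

System 1: ρ₁ = 11.0/16.2 = 0.6790, W₁ = 1/(16.2-11.0) = 0.19231
System 2: ρ₂ = 11.0/20.1 = 0.5473, W₂ = 1/(20.1-11.0) = 0.10989
Improvement: (W₁-W₂)/W₁ = (0.19231-0.10989)/0.19231 = 42.86%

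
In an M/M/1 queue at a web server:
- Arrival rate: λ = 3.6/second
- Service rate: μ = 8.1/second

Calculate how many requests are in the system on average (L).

ρ = λ/μ = 3.6/8.1 = 0.4444
For M/M/1: L = λ/(μ-λ)
L = 3.6/(8.1-3.6) = 3.6/4.50
L = 0.8000 requests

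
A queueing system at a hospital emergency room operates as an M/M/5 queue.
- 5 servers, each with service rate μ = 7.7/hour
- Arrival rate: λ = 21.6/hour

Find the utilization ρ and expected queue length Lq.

Traffic intensity: ρ = λ/(cμ) = 21.6/(5×7.7) = 0.5610
Since ρ = 0.5610 < 1, system is stable.
Offered load a = λ/μ = cρ = 21.6/7.7 = 2.8052
P₀ = [ Σₙ₌₀^4 aⁿ/n! + a^5/(5!(1-ρ)) ]⁻¹
Σ = a^0/0! + a^1/1! + a^2/2! + a^3/3! + a^4/4! = 1.000000 + 2.805195 + 3.934559 + 3.679068 + 2.580126 = 13.9989
a^5/(5!(1-ρ)) = 173.7061/(120 × 0.43896) = 3.2977
P₀ = 1/(13.9989 + 3.2977) = 0.05781
Lq = P₀·a^5·ρ / (5!(1-ρ)²) = 0.057815 × 173.7061 × 0.56104 / (120 × 0.19269) = 0.2437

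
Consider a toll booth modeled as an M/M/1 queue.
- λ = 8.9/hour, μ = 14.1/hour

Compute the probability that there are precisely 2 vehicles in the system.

ρ = λ/μ = 8.9/14.1 = 0.6312
P(n) = (1-ρ)ρⁿ
P(2) = (1-0.6312) × 0.6312^2
P(2) = 0.3688 × 0.3984
P(2) = 0.1469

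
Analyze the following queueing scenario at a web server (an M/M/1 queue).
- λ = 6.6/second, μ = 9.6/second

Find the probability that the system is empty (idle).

ρ = λ/μ = 6.6/9.6 = 0.6875
P(0) = 1 - ρ = 1 - 0.6875 = 0.3125
The server is idle 31.25% of the time.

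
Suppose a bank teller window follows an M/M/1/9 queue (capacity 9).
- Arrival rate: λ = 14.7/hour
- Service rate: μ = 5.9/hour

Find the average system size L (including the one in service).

ρ = λ/μ = 14.7/5.9 = 2.4915
P₀ = (1-ρ)/(1-ρ^(K+1)) = (1-2.4915)/(1-2.4915^10) = -1.4915/-9216.4102 = 0.0001618
P_K = P₀×ρ^K = 0.00016183 × 2.4915^9 = 0.00016183 × 3699.5425 = 0.5987
L = ρ[1 - (K+1)ρ^K + Kρ^(K+1)] / [(1-ρ)(1-ρ^(K+1))]
L = 2.4915 × (1 - 10×3699.5425 + 9×9217.4102) / ((1 - 2.4915) × (1 - 9217.4102)) = 8.3306 transactions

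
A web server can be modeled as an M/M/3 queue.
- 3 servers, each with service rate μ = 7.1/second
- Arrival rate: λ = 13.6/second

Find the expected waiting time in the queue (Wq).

Traffic intensity: ρ = λ/(cμ) = 13.6/(3×7.1) = 0.6385
Since ρ = 0.6385 < 1, system is stable.
Offered load a = λ/μ = cρ = 13.6/7.1 = 1.9155
P₀ = [ Σₙ₌₀^2 aⁿ/n! + a^3/(3!(1-ρ)) ]⁻¹
Σ = a^0/0! + a^1/1! + a^2/2! = 1.00000 + 1.91549 + 1.83456 = 4.7500
a^3/(3!(1-ρ)) = 7.0282/(6 × 0.3615) = 3.2403
P₀ = 1/(4.7500 + 3.2403) = 0.1252
Lq = P₀·a^3·ρ / (3!(1-ρ)²) = 0.1251517 × 7.028161 × 0.6384977 / (6 × 0.1306839) = 0.7162
Wq = Lq/λ = 0.71625/13.6 = 0.05267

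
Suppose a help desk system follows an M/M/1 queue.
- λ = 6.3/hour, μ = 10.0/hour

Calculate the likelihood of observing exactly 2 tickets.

ρ = λ/μ = 6.3/10.0 = 0.6300
P(n) = (1-ρ)ρⁿ
P(2) = (1-0.6300) × 0.6300^2
P(2) = 0.3700 × 0.3969
P(2) = 0.1469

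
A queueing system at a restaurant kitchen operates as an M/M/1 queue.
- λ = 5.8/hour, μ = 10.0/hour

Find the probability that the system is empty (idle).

ρ = λ/μ = 5.8/10.0 = 0.5800
P(0) = 1 - ρ = 1 - 0.5800 = 0.4200
The server is idle 42.00% of the time.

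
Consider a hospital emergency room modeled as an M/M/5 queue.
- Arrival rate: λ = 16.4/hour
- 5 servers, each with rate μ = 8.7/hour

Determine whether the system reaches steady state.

Stability requires ρ = λ/(cμ) < 1
ρ = 16.4/(5 × 8.7) = 16.4/43.50 = 0.3770
Since 0.3770 < 1, the system is STABLE.
The servers are busy 37.70% of the time.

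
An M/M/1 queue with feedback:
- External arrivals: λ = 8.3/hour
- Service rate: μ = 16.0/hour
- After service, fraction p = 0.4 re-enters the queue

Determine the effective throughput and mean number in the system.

Effective arrival rate: λ_eff = λ/(1-p) = 8.3/(1-0.4) = 8.3/0.60 = 13.83333
ρ = λ_eff/μ = 13.83333/16.0 = 0.864583
L = ρ/(1-ρ) = 0.864583/(1-0.864583) = 6.3846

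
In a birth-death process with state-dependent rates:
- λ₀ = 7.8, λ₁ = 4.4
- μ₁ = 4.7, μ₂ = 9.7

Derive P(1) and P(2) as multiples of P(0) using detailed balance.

Balance equations:
State 0: λ₀P₀ = μ₁P₁ → P₁ = (λ₀/μ₁)P₀ = (7.8/4.7)P₀ = 1.6596P₀
State 1: P₂ = (λ₀λ₁)/(μ₁μ₂)P₀ = (7.8×4.4)/(4.7×9.7)P₀ = 0.7528P₀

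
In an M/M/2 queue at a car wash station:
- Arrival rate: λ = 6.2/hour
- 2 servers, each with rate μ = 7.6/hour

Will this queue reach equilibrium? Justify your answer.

Stability requires ρ = λ/(cμ) < 1
ρ = 6.2/(2 × 7.6) = 6.2/15.20 = 0.4079
Since 0.4079 < 1, the system is STABLE.
The servers are busy 40.79% of the time.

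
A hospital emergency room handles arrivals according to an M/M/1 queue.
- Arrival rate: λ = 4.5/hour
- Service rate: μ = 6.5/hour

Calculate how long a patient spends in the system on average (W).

First, compute utilization: ρ = λ/μ = 4.5/6.5 = 0.6923
For M/M/1: W = 1/(μ-λ)
W = 1/(6.5-4.5) = 1/2.00
W = 0.5000 hours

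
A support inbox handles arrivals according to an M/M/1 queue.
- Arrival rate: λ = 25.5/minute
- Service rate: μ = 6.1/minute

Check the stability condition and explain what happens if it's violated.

Stability requires ρ = λ/(cμ) < 1
ρ = 25.5/(1 × 6.1) = 25.5/6.10 = 4.1803
Since 4.1803 ≥ 1, the system is UNSTABLE.
Queue grows without bound. Need μ > λ = 25.5.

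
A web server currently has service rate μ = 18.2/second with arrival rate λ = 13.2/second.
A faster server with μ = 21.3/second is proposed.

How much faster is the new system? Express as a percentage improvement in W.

System 1: ρ₁ = 13.2/18.2 = 0.7253, W₁ = 1/(18.2-13.2) = 0.20000
System 2: ρ₂ = 13.2/21.3 = 0.6197, W₂ = 1/(21.3-13.2) = 0.12346
Improvement: (W₁-W₂)/W₁ = (0.20000-0.12346)/0.20000 = 38.27%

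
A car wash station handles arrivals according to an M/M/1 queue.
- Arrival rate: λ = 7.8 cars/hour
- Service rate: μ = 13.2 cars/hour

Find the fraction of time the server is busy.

Server utilization: ρ = λ/μ
ρ = 7.8/13.2 = 0.5909
The server is busy 59.09% of the time.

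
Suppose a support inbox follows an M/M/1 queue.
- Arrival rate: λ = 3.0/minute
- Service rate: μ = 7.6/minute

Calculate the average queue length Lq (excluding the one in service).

ρ = λ/μ = 3.0/7.6 = 0.3947
For M/M/1: Lq = λ²/(μ(μ-λ))
Lq = 9.00/(7.6 × 4.60)
Lq = 0.2574 emails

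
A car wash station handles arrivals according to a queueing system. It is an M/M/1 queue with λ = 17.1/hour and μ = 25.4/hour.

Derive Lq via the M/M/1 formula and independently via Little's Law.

Method 1 (direct): Lq = λ²/(μ(μ-λ)) = 292.41/(25.4 × 8.30) = 1.3870

Method 2 (Little's Law):
W = 1/(μ-λ) = 1/8.30 = 0.12048
Wq = W - 1/μ = 0.12048 - 0.039370 = 0.08111
Lq = λWq = 17.1 × 0.08111 = 1.3870 ✔ (matches Method 1)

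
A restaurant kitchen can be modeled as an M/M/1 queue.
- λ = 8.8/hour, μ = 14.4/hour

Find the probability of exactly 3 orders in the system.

ρ = λ/μ = 8.8/14.4 = 0.6111
P(n) = (1-ρ)ρⁿ
P(3) = (1-0.6111) × 0.6111^3
P(3) = 0.3889 × 0.2282
P(3) = 0.08875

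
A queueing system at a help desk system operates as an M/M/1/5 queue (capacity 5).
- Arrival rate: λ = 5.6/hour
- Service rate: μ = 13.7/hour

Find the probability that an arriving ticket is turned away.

ρ = λ/μ = 5.6/13.7 = 0.408759
P₀ = (1-ρ)/(1-ρ^(K+1)) = (1-0.408759)/(1-0.408759^6) = 0.5912/0.9953 = 0.5940
P_K = P₀×ρ^K = 0.5940 × 0.408759^5 = 0.5940 × 0.01141 = 0.006778
Blocking probability = 0.68%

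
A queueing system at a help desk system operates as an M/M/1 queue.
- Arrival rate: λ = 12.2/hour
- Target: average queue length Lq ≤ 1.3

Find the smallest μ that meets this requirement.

For M/M/1: Lq = λ²/(μ(μ-λ))
Need Lq ≤ 1.3, i.e. μ(μ-λ) ≥ λ²/1.3
μ² - 12.2μ - 148.84/1.3 ≥ 0  →  μ² - 12.2μ - 114.4923 ≥ 0
Quadratic formula (positive root): μ = [λ + √(λ² + 4×114.4923)]/2
Discriminant: 148.84 + 4×114.4923 = 606.8092, √606.8092 = 24.633498
μ ≥ (12.2 + 24.633498)/2 = 18.4167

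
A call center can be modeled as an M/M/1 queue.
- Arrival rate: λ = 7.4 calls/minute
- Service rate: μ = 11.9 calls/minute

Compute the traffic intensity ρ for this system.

Server utilization: ρ = λ/μ
ρ = 7.4/11.9 = 0.6218
The server is busy 62.18% of the time.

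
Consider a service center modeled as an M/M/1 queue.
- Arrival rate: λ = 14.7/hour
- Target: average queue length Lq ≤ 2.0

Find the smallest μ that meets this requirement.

For M/M/1: Lq = λ²/(μ(μ-λ))
Need Lq ≤ 2.0, i.e. μ(μ-λ) ≥ λ²/2.0
μ² - 14.7μ - 216.09/2.0 ≥ 0  →  μ² - 14.7μ - 108.0450 ≥ 0
Quadratic formula (positive root): μ = [λ + √(λ² + 4×108.0450)]/2
Discriminant: 216.09 + 4×108.0450 = 648.2700, √648.2700 = 25.46115
μ ≥ (14.7 + 25.46115)/2 = 20.0806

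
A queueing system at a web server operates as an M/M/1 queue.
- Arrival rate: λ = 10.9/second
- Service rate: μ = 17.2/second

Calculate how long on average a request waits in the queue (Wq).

First, compute utilization: ρ = λ/μ = 10.9/17.2 = 0.6337
For M/M/1: Wq = λ/(μ(μ-λ))
Wq = 10.9/(17.2 × (17.2-10.9))
Wq = 10.9/(17.2 × 6.30)
Wq = 0.1006 seconds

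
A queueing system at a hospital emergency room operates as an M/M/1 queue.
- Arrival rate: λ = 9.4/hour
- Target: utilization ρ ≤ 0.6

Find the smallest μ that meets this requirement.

ρ = λ/μ, so μ = λ/ρ
μ ≥ 9.4/0.6 = 15.6667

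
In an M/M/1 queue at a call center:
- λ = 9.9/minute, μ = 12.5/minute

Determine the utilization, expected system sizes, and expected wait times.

Step 1: ρ = λ/μ = 9.9/12.5 = 0.7920
Step 2: L = λ/(μ-λ) = 9.9/2.60 = 3.8077
Step 3: Lq = λ²/(μ(μ-λ)) = 98.01/(12.5×2.60) = 3.0157
Step 4: W = 1/(μ-λ) = 1/2.60 = 0.38462
Step 5: Wq = λ/(μ(μ-λ)) = 9.9/(12.5×2.60) = 0.3046
Step 6: P(0) = 1-ρ = 0.2080
Verify: L = λW = 9.9×0.38462 = 3.8077 ✔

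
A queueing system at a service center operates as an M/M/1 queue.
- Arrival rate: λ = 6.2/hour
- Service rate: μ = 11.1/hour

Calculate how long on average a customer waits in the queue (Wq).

First, compute utilization: ρ = λ/μ = 6.2/11.1 = 0.5586
For M/M/1: Wq = λ/(μ(μ-λ))
Wq = 6.2/(11.1 × (11.1-6.2))
Wq = 6.2/(11.1 × 4.90)
Wq = 0.1140 hours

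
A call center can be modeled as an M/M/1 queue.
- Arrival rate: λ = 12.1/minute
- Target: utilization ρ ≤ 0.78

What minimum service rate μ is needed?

ρ = λ/μ, so μ = λ/ρ
μ ≥ 12.1/0.78 = 15.5128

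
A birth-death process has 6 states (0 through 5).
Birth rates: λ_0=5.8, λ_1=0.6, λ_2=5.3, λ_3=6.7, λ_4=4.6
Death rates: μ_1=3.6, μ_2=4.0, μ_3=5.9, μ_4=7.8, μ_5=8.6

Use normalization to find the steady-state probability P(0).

Ratios P(n)/P(0) = (λ₀···λₙ₋₁)/(μ₁···μₙ):
P(1)/P(0) = (5.8)/(3.6) = 1.6111
P(2)/P(0) = (5.8×0.6)/(3.6×4.0) = 0.2417
P(3)/P(0) = (5.8×0.6×5.3)/(3.6×4.0×5.9) = 0.2171
P(4)/P(0) = (5.8×0.6×5.3×6.7)/(3.6×4.0×5.9×7.8) = 0.1865
P(5)/P(0) = (5.8×0.6×5.3×6.7×4.6)/(3.6×4.0×5.9×7.8×8.6) = 0.09974

Normalization: ∑ P(n) = 1
P(0) × (1.0000 + 1.6111 + 0.2417 + 0.2171 + 0.1865 + 0.09974) = 1
P(0) × 3.3561 = 1
P(0) = 1/3.3561 = 0.2980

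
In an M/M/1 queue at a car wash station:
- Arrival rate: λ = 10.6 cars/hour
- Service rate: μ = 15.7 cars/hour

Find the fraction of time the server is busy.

Server utilization: ρ = λ/μ
ρ = 10.6/15.7 = 0.6752
The server is busy 67.52% of the time.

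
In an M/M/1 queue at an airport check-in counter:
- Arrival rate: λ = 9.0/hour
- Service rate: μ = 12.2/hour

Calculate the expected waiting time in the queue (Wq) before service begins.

First, compute utilization: ρ = λ/μ = 9.0/12.2 = 0.7377
For M/M/1: Wq = λ/(μ(μ-λ))
Wq = 9.0/(12.2 × (12.2-9.0))
Wq = 9.0/(12.2 × 3.20)
Wq = 0.2305 hours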